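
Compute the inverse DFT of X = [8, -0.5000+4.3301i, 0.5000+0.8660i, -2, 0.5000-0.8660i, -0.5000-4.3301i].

x[n] = (1/6) Σ(k=0 to 5) X[k] · e^(2πikn/6)

Computing each x[n]:
x[0] = 1
x[1] = 0
x[2] = 0
x[3] = 2
x[4] = 2
x[5] = 3

x = [1, 0, 0, 2, 2, 3]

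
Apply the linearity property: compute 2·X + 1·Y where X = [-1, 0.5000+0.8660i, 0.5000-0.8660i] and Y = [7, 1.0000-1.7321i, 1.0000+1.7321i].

By linearity: DFT(2x + 1y) = 2·DFT(x) + 1·DFT(y)
= 2·[-1, 0.5000+0.8660i, 0.5000-0.8660i] + 1·[7, 1.0000-1.7321i, 1.0000+1.7321i]

Computing element-wise:
Z[0] = 2·(-1) + 1·(7) = 5
Z[1] = 2·(0.5000+0.8660i) + 1·(1.0000-1.7321i) = 2.0000-0.0001i
Z[2] = 2·(0.5000-0.8660i) + 1·(1.0000+1.7321i) = 2.0000+0.0001i

DFT(2x + 1y) = 2·X + 1·Y = [5, 2.0000-0.0001i, 2.0000+0.0001i]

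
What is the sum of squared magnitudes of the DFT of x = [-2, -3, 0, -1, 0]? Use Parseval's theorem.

Parseval: Σ|x[n]|² = (1/N)Σ|X[k]|², so Σ|X[k]|² = N·Σ|x[n]|² = 5·14.0000

Σ|X[k]|² = N·Σ|x[n]|² = 5·14.0000 = 70.0000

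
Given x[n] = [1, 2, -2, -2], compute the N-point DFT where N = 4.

X[k] = Σ(n=0 to 3) x[n] · ω_4^(nk)
where ω_4 = e^(-2πi/4)

Computing each X[k]:
X[0] = -1
X[1] = 3-4i
X[2] = -1
X[3] = 3+4i

X = [-1, 3-4i, -1, 3+4i]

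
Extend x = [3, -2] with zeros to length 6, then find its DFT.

Original 2-point DFT: [1, 5]
Zero-padded 6-point DFT provides frequency interpolation.

DFT_6([x, 0, ...]) = [1, 2.0000+1.7321i, 4.0000+1.7321i, 5, 4.0000-1.7321i, 2.0000-1.7321i]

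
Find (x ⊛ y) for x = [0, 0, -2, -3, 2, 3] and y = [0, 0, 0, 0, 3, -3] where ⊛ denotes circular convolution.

(x ⊛ y)[n] = Σ(m=0 to 5) x[m] · y[(n-m) mod 6]

Computing each output sample:
(x ⊛ y)[0] = -6
(x ⊛ y)[1] = -3
(x ⊛ y)[2] = 15
(x ⊛ y)[3] = 3
(x ⊛ y)[4] = -9
(x ⊛ y)[5] = 0

x ⊛ y = [-6, -3, 15, 3, -9, 0]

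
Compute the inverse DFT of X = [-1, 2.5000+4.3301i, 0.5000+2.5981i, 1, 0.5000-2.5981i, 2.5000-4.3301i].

x[n] = (1/6) Σ(k=0 to 5) X[k] · e^(2πikn/6)

Computing each x[n]:
x[0] = 1
x[1] = -2
x[2] = -1
x[3] = -1
x[4] = 0
x[5] = 2

x = [1, -2, -1, -1, 0, 2]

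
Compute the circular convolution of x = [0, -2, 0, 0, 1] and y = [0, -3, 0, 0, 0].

(x ⊛ y)[n] = Σ(m=0 to 4) x[m] · y[(n-m) mod 5]

Computing each output sample:
(x ⊛ y)[0] = -3
(x ⊛ y)[1] = 0
(x ⊛ y)[2] = 6
(x ⊛ y)[3] = 0
(x ⊛ y)[4] = 0

x ⊛ y = [-3, 0, 6, 0, 0]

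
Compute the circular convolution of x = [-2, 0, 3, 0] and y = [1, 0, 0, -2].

(x ⊛ y)[n] = Σ(m=0 to 3) x[m] · y[(n-m) mod 4]

Computing each output sample:
(x ⊛ y)[0] = -2
(x ⊛ y)[1] = -6
(x ⊛ y)[2] = 3
(x ⊛ y)[3] = 4

x ⊛ y = [-2, -6, 3, 4]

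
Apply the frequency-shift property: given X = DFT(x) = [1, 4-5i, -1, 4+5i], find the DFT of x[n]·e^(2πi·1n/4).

Modulation property: DFT(ω_4^(-1n)·x[n]) = X[(k-1) mod 4], so circularly shift X by 1 positions.

X[k-1] = [4+5i, 1, 4-5i, -1]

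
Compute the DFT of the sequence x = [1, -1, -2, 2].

X[k] = Σ(n=0 to 3) x[n] · ω_4^(nk)
where ω_4 = e^(-2πi/4)

Computing each X[k]:
X[0] = 0
X[1] = 3+3i
X[2] = -2
X[3] = 3-3i

X = [0, 3+3i, -2, 3-3i]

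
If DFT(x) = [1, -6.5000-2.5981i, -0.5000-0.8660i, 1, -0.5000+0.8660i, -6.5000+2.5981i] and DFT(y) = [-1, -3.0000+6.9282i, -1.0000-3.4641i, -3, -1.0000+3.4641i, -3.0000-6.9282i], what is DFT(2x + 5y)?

By linearity: DFT(2x + 5y) = 2·DFT(x) + 5·DFT(y)
= 2·[1, -6.5000-2.5981i, -0.5000-0.8660i, 1, -0.5000+0.8660i, -6.5000+2.5981i] + 5·[-1, -3.0000+6.9282i, -1.0000-3.4641i, -3, -1.0000+3.4641i, -3.0000-6.9282i]

Computing element-wise:
Z[0] = 2·(1) + 5·(-1) = -3
Z[1] = 2·(-6.5000-2.5981i) + 5·(-3.0000+6.9282i) = -28.0000+29.4448i
Z[2] = 2·(-0.5000-0.8660i) + 5·(-1.0000-3.4641i) = -6.0000-19.0525i
Z[3] = 2·(1) + 5·(-3) = -13
Z[4] = 2·(-0.5000+0.8660i) + 5·(-1.0000+3.4641i) = -6.0000+19.0525i
Z[5] = 2·(-6.5000+2.5981i) + 5·(-3.0000-6.9282i) = -28.0000-29.4448i

DFT(2x + 5y) = 2·X + 5·Y = [-3, -28.0000+29.4448i, -6.0000-19.0525i, -13, -6.0000+19.0525i, -28.0000-29.4448i]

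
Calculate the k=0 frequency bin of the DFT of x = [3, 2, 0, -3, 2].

X[0] = Σ(n=0 to 4) x[n] · ω_5^0 = Σ x[n]
= (3) + (2) + (0) + (-3) + (2)

X[0] = 4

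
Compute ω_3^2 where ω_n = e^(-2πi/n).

ω_3^2 = e^(-2πi·2/3)
= cos(-2π·2/3) + i·sin(-2π·2/3)
= cos(-4π/3) + i·sin(-4π/3)

ω_3^2 = cos(-4π/3) + i·sin(-4π/3) = -0.5000+0.8660i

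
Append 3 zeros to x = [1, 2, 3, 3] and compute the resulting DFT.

Original 4-point DFT: [9, -2+1i, -1, -2-1i]
Zero-padded 7-point DFT provides frequency interpolation.

DFT_7([x, 0, ...]) = [9, -1.1235-5.7901i, -0.2775+1.6973i, 0.4010-1.4471i, 0.4010+1.4471i, -0.2775-1.6973i, -1.1235+5.7901i]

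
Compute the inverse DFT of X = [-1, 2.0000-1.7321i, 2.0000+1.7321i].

x[n] = (1/3) Σ(k=0 to 2) X[k] · e^(2πikn/3)

Computing each x[n]:
x[0] = 1
x[1] = 0
x[2] = -2

x = [1, 0, -2]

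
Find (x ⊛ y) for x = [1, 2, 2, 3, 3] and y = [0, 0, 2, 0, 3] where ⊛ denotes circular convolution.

(x ⊛ y)[n] = Σ(m=0 to 4) x[m] · y[(n-m) mod 5]

Computing each output sample:
(x ⊛ y)[0] = 12
(x ⊛ y)[1] = 12
(x ⊛ y)[2] = 11
(x ⊛ y)[3] = 13
(x ⊛ y)[4] = 7

x ⊛ y = [12, 12, 11, 13, 7]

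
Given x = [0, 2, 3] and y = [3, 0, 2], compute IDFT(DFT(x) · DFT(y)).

(x ⊛ y)[n] = Σ(m=0 to 2) x[m] · y[(n-m) mod 3]

Computing each output sample:
(x ⊛ y)[0] = 4
(x ⊛ y)[1] = 12
(x ⊛ y)[2] = 9

x ⊛ y = [4, 12, 9]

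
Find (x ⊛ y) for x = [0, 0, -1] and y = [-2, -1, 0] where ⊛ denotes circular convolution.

(x ⊛ y)[n] = Σ(m=0 to 2) x[m] · y[(n-m) mod 3]

Computing each output sample:
(x ⊛ y)[0] = 1
(x ⊛ y)[1] = 0
(x ⊛ y)[2] = 2

x ⊛ y = [1, 0, 2]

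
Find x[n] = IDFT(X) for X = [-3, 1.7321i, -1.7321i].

x[n] = (1/3) Σ(k=0 to 2) X[k] · e^(2πikn/3)

Computing each x[n]:
x[0] = -1
x[1] = -2
x[2] = 0

x = [-1, -2, 0]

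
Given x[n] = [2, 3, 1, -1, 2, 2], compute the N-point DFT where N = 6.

X[k] = Σ(n=0 to 5) x[n] · ω_6^(nk)
where ω_6 = e^(-2πi/6)

Computing each X[k]:
X[0] = 9
X[1] = 4
X[2] = -3.0000-1.7321i
X[3] = 1
X[4] = -3.0000+1.7321i
X[5] = 4

X = [9, 4, -3.0000-1.7321i, 1, -3.0000+1.7321i, 4]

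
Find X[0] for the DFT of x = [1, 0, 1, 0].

X[0] = Σ(n=0 to 3) x[n] · ω_4^0 = Σ x[n]
= (1) + (0) + (1) + (0)

X[0] = 2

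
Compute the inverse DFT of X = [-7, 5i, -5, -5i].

x[n] = (1/4) Σ(k=0 to 3) X[k] · e^(2πikn/4)

Computing each x[n]:
x[0] = -3
x[1] = -3
x[2] = -3
x[3] = 2

x = [-3, -3, -3, 2]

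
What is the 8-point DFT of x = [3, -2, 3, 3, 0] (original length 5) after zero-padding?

Original 5-point DFT: [7, -2.4721+1.9021i, 6.4721+1.1756i, 6.4721-1.1756i, -2.4721-1.9021i]
Zero-padded 8-point DFT provides frequency interpolation.

DFT_8([x, 0, ...]) = [7, -0.5355-3.7071i, 5i, 6.5355+2.2929i, 5, 6.5355-2.2929i, -5i, -0.5355+3.7071i]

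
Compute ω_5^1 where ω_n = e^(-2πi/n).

ω_5^1 = e^(-2πi·1/5)
= cos(-2π·1/5) + i·sin(-2π·1/5)
= cos(-2π/5) + i·sin(-2π/5)

ω_5^1 = cos(-2π/5) + i·sin(-2π/5) = 0.3090-0.9511i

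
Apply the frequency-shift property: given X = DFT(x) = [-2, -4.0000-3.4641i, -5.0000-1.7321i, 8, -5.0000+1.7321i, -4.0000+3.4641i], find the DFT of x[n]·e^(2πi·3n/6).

Modulation property: DFT(ω_6^(-3n)·x[n]) = X[(k-3) mod 6], so circularly shift X by 3 positions.

X[k-3] = [8, -5.0000+1.7321i, -4.0000+3.4641i, -2, -4.0000-3.4641i, -5.0000-1.7321i]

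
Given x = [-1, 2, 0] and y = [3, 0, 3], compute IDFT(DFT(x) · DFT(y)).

(x ⊛ y)[n] = Σ(m=0 to 2) x[m] · y[(n-m) mod 3]

Computing each output sample:
(x ⊛ y)[0] = 3
(x ⊛ y)[1] = 6
(x ⊛ y)[2] = -3

x ⊛ y = [3, 6, -3]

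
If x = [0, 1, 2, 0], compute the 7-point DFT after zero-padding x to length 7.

Original 4-point DFT: [3, -2-1i, 1, -2+1i]
Zero-padded 7-point DFT provides frequency interpolation.

DFT_7([x, 0, ...]) = [3, 0.1784-2.7317i, -2.0245-0.1072i, 0.3460+1.1298i, 0.3460-1.1298i, -2.0245+0.1072i, 0.1784+2.7317i]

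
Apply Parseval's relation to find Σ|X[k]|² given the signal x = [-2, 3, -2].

Parseval: Σ|x[n]|² = (1/N)Σ|X[k]|², so Σ|X[k]|² = N·Σ|x[n]|² = 3·17.0000

Σ|X[k]|² = N·Σ|x[n]|² = 3·17.0000 = 51.0000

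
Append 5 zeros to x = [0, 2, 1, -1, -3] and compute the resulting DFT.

Original 5-point DFT: [-1, -0.3090-5.9309i, 0.8090-1.0368i, 0.8090+1.0368i, -0.3090+5.9309i]
Zero-padded 10-point DFT provides frequency interpolation.

DFT_10([x, 0, ...]) = [-1, 4.6631+0.5878i, -0.3090-5.9309i, -3.1631+0.9511i, 0.8090-1.0368i, -3, 0.8090+1.0368i, -3.1631-0.9511i, -0.3090+5.9309i, 4.6631-0.5878i]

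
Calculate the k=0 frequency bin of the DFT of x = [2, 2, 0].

X[0] = Σ(n=0 to 2) x[n] · ω_3^0 = Σ x[n]
= (2) + (2) + (0)

X[0] = 4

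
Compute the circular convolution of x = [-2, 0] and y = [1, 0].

(x ⊛ y)[n] = Σ(m=0 to 1) x[m] · y[(n-m) mod 2]

Computing each output sample:
(x ⊛ y)[0] = -2
(x ⊛ y)[1] = 0

x ⊛ y = [-2, 0]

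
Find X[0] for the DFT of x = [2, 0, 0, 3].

X[0] = Σ(n=0 to 3) x[n] · ω_4^0 = Σ x[n]
= (2) + (0) + (0) + (3)

X[0] = 5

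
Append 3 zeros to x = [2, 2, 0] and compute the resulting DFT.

Original 3-point DFT: [4, 1.0000-1.7321i, 1.0000+1.7321i]
Zero-padded 6-point DFT provides frequency interpolation.

DFT_6([x, 0, ...]) = [4, 3.0000-1.7321i, 1.0000-1.7321i, 0, 1.0000+1.7321i, 3.0000+1.7321i]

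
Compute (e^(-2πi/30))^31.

Since ω_30^30 = 1, powers reduce modulo 30.
31 mod 30 = 1
So ω_30^31 = ω_30^1 = e^(-2πi·1/30)

ω_30^31 = ω_30^1 = 0.9781-0.2079i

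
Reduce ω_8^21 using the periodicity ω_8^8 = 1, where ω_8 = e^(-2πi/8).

Since ω_8^8 = 1, powers reduce modulo 8.
21 mod 8 = 5
So ω_8^21 = ω_8^5 = e^(-2πi·5/8)

ω_8^21 = ω_8^5 = -0.7071+0.7071i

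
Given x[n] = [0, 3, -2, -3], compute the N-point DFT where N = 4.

X[k] = Σ(n=0 to 3) x[n] · ω_4^(nk)
where ω_4 = e^(-2πi/4)

Computing each X[k]:
X[0] = -2
X[1] = 2-6i
X[2] = -2
X[3] = 2+6i

X = [-2, 2-6i, -2, 2+6i]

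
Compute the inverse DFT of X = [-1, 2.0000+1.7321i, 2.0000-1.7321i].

x[n] = (1/3) Σ(k=0 to 2) X[k] · e^(2πikn/3)

Computing each x[n]:
x[0] = 1
x[1] = -2
x[2] = 0

x = [1, -2, 0]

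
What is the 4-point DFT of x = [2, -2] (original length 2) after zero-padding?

Original 2-point DFT: [0, 4]
Zero-padded 4-point DFT provides frequency interpolation.

DFT_4([x, 0, ...]) = [0, 2+2i, 4, 2-2i]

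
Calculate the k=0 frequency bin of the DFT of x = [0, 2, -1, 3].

X[0] = Σ(n=0 to 3) x[n] · ω_4^0 = Σ x[n]
= (0) + (2) + (-1) + (3)

X[0] = 4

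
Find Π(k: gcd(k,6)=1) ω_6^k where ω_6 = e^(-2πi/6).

The primitive 6th roots of unity are ω_6^k for k coprime to 6: k ∈ {1, 5}
Their product equals the constant term of the cyclotomic polynomial Φ_6(x) up to sign.
For n ≥ 3, the product of all primitive nth roots of unity is 1. (For n=1 it is 1; for n=2 it is -1.)

1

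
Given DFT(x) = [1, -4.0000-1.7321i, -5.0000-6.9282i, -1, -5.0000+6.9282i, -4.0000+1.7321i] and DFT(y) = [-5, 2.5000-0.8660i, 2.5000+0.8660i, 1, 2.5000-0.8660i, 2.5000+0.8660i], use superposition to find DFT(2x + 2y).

By linearity: DFT(2x + 2y) = 2·DFT(x) + 2·DFT(y)
= 2·[1, -4.0000-1.7321i, -5.0000-6.9282i, -1, -5.0000+6.9282i, -4.0000+1.7321i] + 2·[-5, 2.5000-0.8660i, 2.5000+0.8660i, 1, 2.5000-0.8660i, 2.5000+0.8660i]

Computing element-wise:
Z[0] = 2·(1) + 2·(-5) = -8
Z[1] = 2·(-4.0000-1.7321i) + 2·(2.5000-0.8660i) = -3.0000-5.1962i
Z[2] = 2·(-5.0000-6.9282i) + 2·(2.5000+0.8660i) = -5.0000-12.1244i
Z[3] = 2·(-1) + 2·(1) = 0
Z[4] = 2·(-5.0000+6.9282i) + 2·(2.5000-0.8660i) = -5.0000+12.1244i
Z[5] = 2·(-4.0000+1.7321i) + 2·(2.5000+0.8660i) = -3.0000+5.1962i

DFT(2x + 2y) = 2·X + 2·Y = [-8, -3.0000-5.1962i, -5.0000-12.1244i, 0, -5.0000+12.1244i, -3.0000+5.1962i]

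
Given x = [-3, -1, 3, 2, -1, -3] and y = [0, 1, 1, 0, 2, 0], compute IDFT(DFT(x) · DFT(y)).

(x ⊛ y)[n] = Σ(m=0 to 5) x[m] · y[(n-m) mod 6]

Computing each output sample:
(x ⊛ y)[0] = 2
(x ⊛ y)[1] = -2
(x ⊛ y)[2] = -6
(x ⊛ y)[3] = -4
(x ⊛ y)[4] = -1
(x ⊛ y)[5] = -1

x ⊛ y = [2, -2, -6, -4, -1, -1]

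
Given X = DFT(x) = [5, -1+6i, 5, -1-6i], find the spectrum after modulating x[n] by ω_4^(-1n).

Modulation property: DFT(ω_4^(-1n)·x[n]) = X[(k-1) mod 4], so circularly shift X by 1 positions.

X[k-1] = [-1-6i, 5, -1+6i, 5]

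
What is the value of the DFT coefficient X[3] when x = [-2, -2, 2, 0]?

X[3] = Σ(n=0 to 3) x[n] · ω_4^(3n) where ω_4 = e^(-2πi/4)
= (-2)·ω_4^0 + (-2)·ω_4^3 + (2)·ω_4^6 + (0)·ω_4^9

X[3] = -4-2i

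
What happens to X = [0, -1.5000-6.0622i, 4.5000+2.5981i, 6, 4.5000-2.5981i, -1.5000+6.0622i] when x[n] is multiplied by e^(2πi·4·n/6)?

Modulation property: DFT(ω_6^(-4n)·x[n]) = X[(k-4) mod 6], so circularly shift X by 4 positions.

X[k-4] = [4.5000+2.5981i, 6, 4.5000-2.5981i, -1.5000+6.0622i, 0, -1.5000-6.0622i]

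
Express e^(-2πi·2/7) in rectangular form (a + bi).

ω_7^2 = e^(-2πi·2/7)
= cos(-2π·2/7) + i·sin(-2π·2/7)
= cos(-4π/7) + i·sin(-4π/7)

ω_7^2 = cos(-4π/7) + i·sin(-4π/7) = -0.2225-0.9749i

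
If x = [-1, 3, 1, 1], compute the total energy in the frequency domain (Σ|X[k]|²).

Parseval: Σ|x[n]|² = (1/N)Σ|X[k]|², so Σ|X[k]|² = N·Σ|x[n]|² = 4·12.0000

Σ|X[k]|² = N·Σ|x[n]|² = 4·12.0000 = 48.0000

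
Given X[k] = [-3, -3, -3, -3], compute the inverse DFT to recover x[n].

x[n] = (1/4) Σ(k=0 to 3) X[k] · e^(2πikn/4)

Computing each x[n]:
x[0] = -3
x[1] = 0
x[2] = 0
x[3] = 0

x = [-3, 0, 0, 0]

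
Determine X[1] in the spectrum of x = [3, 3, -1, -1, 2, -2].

X[1] = Σ(n=0 to 5) x[n] · ω_6^(1n) where ω_6 = e^(-2πi/6)
= (3)·ω_6^0 + (3)·ω_6^1 + (-1)·ω_6^2 + (-1)·ω_6^3 + (2)·ω_6^4 + (-2)·ω_6^5

X[1] = 4.0000-1.7321i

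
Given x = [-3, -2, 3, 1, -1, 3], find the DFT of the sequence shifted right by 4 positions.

Time shift by 4: X_shifted[k] = ω_6^(4k) · X[k]
Shifted x = [3, 1, -1, 3, -3, -2]

DFT(x[n-4]) = [1, 1.5000-4.3301i, 8.5000-0.8660i, -3, 8.5000+0.8660i, 1.5000+4.3301i]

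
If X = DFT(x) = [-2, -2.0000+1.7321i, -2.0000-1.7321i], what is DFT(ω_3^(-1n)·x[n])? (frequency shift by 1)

Modulation property: DFT(ω_3^(-1n)·x[n]) = X[(k-1) mod 3], so circularly shift X by 1 positions.

X[k-1] = [-2.0000-1.7321i, -2, -2.0000+1.7321i]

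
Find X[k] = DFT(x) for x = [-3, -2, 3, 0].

X[k] = Σ(n=0 to 3) x[n] · ω_4^(nk)
where ω_4 = e^(-2πi/4)

Computing each X[k]:
X[0] = -2
X[1] = -6+2i
X[2] = 2
X[3] = -6-2i

X = [-2, -6+2i, 2, -6-2i]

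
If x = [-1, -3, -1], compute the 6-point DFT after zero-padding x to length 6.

Original 3-point DFT: [-5, 1.0000+1.7321i, 1.0000-1.7321i]
Zero-padded 6-point DFT provides frequency interpolation.

DFT_6([x, 0, ...]) = [-5, -2.0000+3.4641i, 1.0000+1.7321i, 1, 1.0000-1.7321i, -2.0000-3.4641i]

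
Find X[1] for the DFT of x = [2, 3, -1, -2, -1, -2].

X[1] = Σ(n=0 to 5) x[n] · ω_6^(1n) where ω_6 = e^(-2πi/6)
= (2)·ω_6^0 + (3)·ω_6^1 + (-1)·ω_6^2 + (-2)·ω_6^3 + (-1)·ω_6^4 + (-2)·ω_6^5

X[1] = 5.5000-4.3301i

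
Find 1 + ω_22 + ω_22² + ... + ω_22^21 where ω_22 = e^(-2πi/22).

Sum of all nth roots of unity equals 0 for n > 1 (geometric series with r ≠ 1).

0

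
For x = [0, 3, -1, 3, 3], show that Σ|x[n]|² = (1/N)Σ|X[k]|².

Time domain:
Σ|x[n]|² = |0|² + |3|² + |-1|² + |3|² + |3|² = 28.0000

Frequency domain:
(1/5)Σ|X[k]|² = (1/5)(|8|² + |0.2361+2.3511i|² + |-4.2361-3.8042i|² + |-4.2361+3.8042i|² + |0.2361-2.3511i|²) = (1/5)·140.0000 = 28.0000

Both sides agree, confirming Parseval's theorem.

Σ|x[n]|² = (1/N)Σ|X[k]|² = 28.0000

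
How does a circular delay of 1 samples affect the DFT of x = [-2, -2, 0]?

Time shift by 1: X_shifted[k] = ω_3^(1k) · X[k]
Shifted x = [0, -2, -2]

DFT(x[n-1]) = [-4, 2, 2]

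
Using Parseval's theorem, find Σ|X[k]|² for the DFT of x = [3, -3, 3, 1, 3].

Parseval: Σ|x[n]|² = (1/N)Σ|X[k]|², so Σ|X[k]|² = N·Σ|x[n]|² = 5·37.0000

Σ|X[k]|² = N·Σ|x[n]|² = 5·37.0000 = 185.0000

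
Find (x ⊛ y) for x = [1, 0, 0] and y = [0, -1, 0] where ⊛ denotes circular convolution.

(x ⊛ y)[n] = Σ(m=0 to 2) x[m] · y[(n-m) mod 3]

Computing each output sample:
(x ⊛ y)[0] = 0
(x ⊛ y)[1] = -1
(x ⊛ y)[2] = 0

x ⊛ y = [0, -1, 0]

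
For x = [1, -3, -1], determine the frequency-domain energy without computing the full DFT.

Parseval: Σ|x[n]|² = (1/N)Σ|X[k]|², so Σ|X[k]|² = N·Σ|x[n]|² = 3·11.0000

Σ|X[k]|² = N·Σ|x[n]|² = 3·11.0000 = 33.0000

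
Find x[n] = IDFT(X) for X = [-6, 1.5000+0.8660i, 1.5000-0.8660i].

x[n] = (1/3) Σ(k=0 to 2) X[k] · e^(2πikn/3)

Computing each x[n]:
x[0] = -1
x[1] = -3
x[2] = -2

x = [-1, -3, -2]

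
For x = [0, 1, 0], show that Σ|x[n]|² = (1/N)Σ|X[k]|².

Time domain:
Σ|x[n]|² = |0|² + |1|² + |0|² = 1.0000

Frequency domain:
(1/3)Σ|X[k]|² = (1/3)(|1|² + |-0.5000-0.8660i|² + |-0.5000+0.8660i|²) = (1/3)·3.0000 = 1.0000

Both sides agree, confirming Parseval's theorem.

Σ|x[n]|² = (1/N)Σ|X[k]|² = 1.0000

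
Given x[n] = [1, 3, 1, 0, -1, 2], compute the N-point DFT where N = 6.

X[k] = Σ(n=0 to 5) x[n] · ω_6^(nk)
where ω_6 = e^(-2πi/6)

Computing each X[k]:
X[0] = 6
X[1] = 3.5000-2.5981i
X[2] = -1.5000+0.8660i
X[3] = -4
X[4] = -1.5000-0.8660i
X[5] = 3.5000+2.5981i

X = [6, 3.5000-2.5981i, -1.5000+0.8660i, -4, -1.5000-0.8660i, 3.5000+2.5981i]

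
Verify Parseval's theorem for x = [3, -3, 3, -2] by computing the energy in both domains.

Time domain:
Σ|x[n]|² = |3|² + |-3|² + |3|² + |-2|² = 31.0000

Frequency domain:
(1/4)Σ|X[k]|² = (1/4)(|1|² + |1i|² + |11|² + |-1i|²) = (1/4)·124.0000 = 31.0000

Both sides agree, confirming Parseval's theorem.

Σ|x[n]|² = (1/N)Σ|X[k]|² = 31.0000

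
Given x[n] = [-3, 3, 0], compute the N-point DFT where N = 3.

X[k] = Σ(n=0 to 2) x[n] · ω_3^(nk)
where ω_3 = e^(-2πi/3)

Computing each X[k]:
X[0] = 0
X[1] = -4.5000-2.5981i
X[2] = -4.5000+2.5981i

X = [0, -4.5000-2.5981i, -4.5000+2.5981i]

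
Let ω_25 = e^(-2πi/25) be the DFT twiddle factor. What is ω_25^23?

ω_25^23 = e^(-2πi·23/25)
= cos(-2π·23/25) + i·sin(-2π·23/25)
= cos(-46π/25) + i·sin(-46π/25)

ω_25^23 = cos(-46π/25) + i·sin(-46π/25) = 0.8763+0.4818i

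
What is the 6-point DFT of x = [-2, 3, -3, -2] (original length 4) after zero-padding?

Original 4-point DFT: [-4, 1-5i, -6, 1+5i]
Zero-padded 6-point DFT provides frequency interpolation.

DFT_6([x, 0, ...]) = [-4, 3, -4.0000-5.1962i, -6, -4.0000+5.1962i, 3]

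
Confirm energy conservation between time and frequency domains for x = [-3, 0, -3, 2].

Time domain:
Σ|x[n]|² = |-3|² + |0|² + |-3|² + |2|² = 22.0000

Frequency domain:
(1/4)Σ|X[k]|² = (1/4)(|-4|² + |2i|² + |-8|² + |-2i|²) = (1/4)·88.0000 = 22.0000

Both sides agree, confirming Parseval's theorem.

Σ|x[n]|² = (1/N)Σ|X[k]|² = 22.0000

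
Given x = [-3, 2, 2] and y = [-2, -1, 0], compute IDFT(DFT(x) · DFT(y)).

(x ⊛ y)[n] = Σ(m=0 to 2) x[m] · y[(n-m) mod 3]

Computing each output sample:
(x ⊛ y)[0] = 4
(x ⊛ y)[1] = -1
(x ⊛ y)[2] = -6

x ⊛ y = [4, -1, -6]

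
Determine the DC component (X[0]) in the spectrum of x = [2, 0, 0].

X[0] = Σ(n=0 to 2) x[n] · ω_3^0 = Σ x[n]
= (2) + (0) + (0)

X[0] = 2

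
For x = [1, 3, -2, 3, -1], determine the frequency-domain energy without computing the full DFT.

Parseval: Σ|x[n]|² = (1/N)Σ|X[k]|², so Σ|X[k]|² = N·Σ|x[n]|² = 5·24.0000

Σ|X[k]|² = N·Σ|x[n]|² = 5·24.0000 = 120.0000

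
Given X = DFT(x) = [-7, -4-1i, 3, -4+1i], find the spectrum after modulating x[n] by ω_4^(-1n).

Modulation property: DFT(ω_4^(-1n)·x[n]) = X[(k-1) mod 4], so circularly shift X by 1 positions.

X[k-1] = [-4+1i, -7, -4-1i, 3]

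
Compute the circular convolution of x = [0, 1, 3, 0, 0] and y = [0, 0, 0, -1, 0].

(x ⊛ y)[n] = Σ(m=0 to 4) x[m] · y[(n-m) mod 5]

Computing each output sample:
(x ⊛ y)[0] = -3
(x ⊛ y)[1] = 0
(x ⊛ y)[2] = 0
(x ⊛ y)[3] = 0
(x ⊛ y)[4] = -1

x ⊛ y = [-3, 0, 0, 0, -1]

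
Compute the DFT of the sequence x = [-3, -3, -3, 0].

X[k] = Σ(n=0 to 3) x[n] · ω_4^(nk)
where ω_4 = e^(-2πi/4)

Computing each X[k]:
X[0] = -9
X[1] = 3i
X[2] = -3
X[3] = -3i

X = [-9, 3i, -3, -3i]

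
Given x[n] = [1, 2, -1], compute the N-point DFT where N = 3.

X[k] = Σ(n=0 to 2) x[n] · ω_3^(nk)
where ω_3 = e^(-2πi/3)

Computing each X[k]:
X[0] = 2
X[1] = 0.5000-2.5981i
X[2] = 0.5000+2.5981i

X = [2, 0.5000-2.5981i, 0.5000+2.5981i]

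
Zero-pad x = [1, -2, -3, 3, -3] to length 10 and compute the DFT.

Original 5-point DFT: [-4, -0.5451+2.5757i, 5.0451-6.2941i, 5.0451+6.2941i, -0.5451-2.5757i]
Zero-padded 10-point DFT provides frequency interpolation.

DFT_10([x, 0, ...]) = [-4, -0.0451+2.9389i, -0.5451+2.5757i, 5.5451+4.7553i, 5.0451-6.2941i, -6, 5.0451+6.2941i, 5.5451-4.7553i, -0.5451-2.5757i, -0.0451-2.9389i]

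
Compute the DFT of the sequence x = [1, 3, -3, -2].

X[k] = Σ(n=0 to 3) x[n] · ω_4^(nk)
where ω_4 = e^(-2πi/4)

Computing each X[k]:
X[0] = -1
X[1] = 4-5i
X[2] = -3
X[3] = 4+5i

X = [-1, 4-5i, -3, 4+5i]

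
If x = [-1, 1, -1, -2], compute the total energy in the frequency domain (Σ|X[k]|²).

Parseval: Σ|x[n]|² = (1/N)Σ|X[k]|², so Σ|X[k]|² = N·Σ|x[n]|² = 4·7.0000

Σ|X[k]|² = N·Σ|x[n]|² = 4·7.0000 = 28.0000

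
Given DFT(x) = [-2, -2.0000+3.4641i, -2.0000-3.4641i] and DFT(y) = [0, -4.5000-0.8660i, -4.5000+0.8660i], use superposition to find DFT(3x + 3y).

By linearity: DFT(3x + 3y) = 3·DFT(x) + 3·DFT(y)
= 3·[-2, -2.0000+3.4641i, -2.0000-3.4641i] + 3·[0, -4.5000-0.8660i, -4.5000+0.8660i]

Computing element-wise:
Z[0] = 3·(-2) + 3·(0) = -6
Z[1] = 3·(-2.0000+3.4641i) + 3·(-4.5000-0.8660i) = -19.5000+7.7943i
Z[2] = 3·(-2.0000-3.4641i) + 3·(-4.5000+0.8660i) = -19.5000-7.7943i

DFT(3x + 3y) = 3·X + 3·Y = [-6, -19.5000+7.7943i, -19.5000-7.7943i]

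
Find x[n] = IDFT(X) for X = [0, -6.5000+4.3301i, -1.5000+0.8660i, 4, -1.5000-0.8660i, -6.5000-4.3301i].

x[n] = (1/6) Σ(k=0 to 5) X[k] · e^(2πikn/6)

Computing each x[n]:
x[0] = -2
x[1] = -3
x[2] = 1
x[3] = 1
x[4] = 3
x[5] = 0

x = [-2, -3, 1, 1, 3, 0]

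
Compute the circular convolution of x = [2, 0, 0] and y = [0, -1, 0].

(x ⊛ y)[n] = Σ(m=0 to 2) x[m] · y[(n-m) mod 3]

Computing each output sample:
(x ⊛ y)[0] = 0
(x ⊛ y)[1] = -2
(x ⊛ y)[2] = 0

x ⊛ y = [0, -2, 0]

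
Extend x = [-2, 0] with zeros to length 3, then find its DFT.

Original 2-point DFT: [-2, -2]
Zero-padded 3-point DFT provides frequency interpolation.

DFT_3([x, 0, ...]) = [-2, -2, -2]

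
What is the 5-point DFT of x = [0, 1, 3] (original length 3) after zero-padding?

Original 3-point DFT: [4, -2.0000+1.7321i, -2.0000-1.7321i]
Zero-padded 5-point DFT provides frequency interpolation.

DFT_5([x, 0, ...]) = [4, -2.1180-2.7144i, 0.1180+2.2654i, 0.1180-2.2654i, -2.1180+2.7144i]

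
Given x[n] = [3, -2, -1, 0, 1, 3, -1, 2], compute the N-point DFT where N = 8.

X[k] = Σ(n=0 to 7) x[n] · ω_8^(nk)
where ω_8 = e^(-2πi/8)

Computing each X[k]:
X[0] = 5
X[1] = -0.1213+4.9497i
X[2] = 6+1i
X[3] = 4.1213+4.9497i
X[4] = -1
X[5] = 4.1213-4.9497i
X[6] = 6-1i
X[7] = -0.1213-4.9497i

X = [5, -0.1213+4.9497i, 6+1i, 4.1213+4.9497i, -1, 4.1213-4.9497i, 6-1i, -0.1213-4.9497i]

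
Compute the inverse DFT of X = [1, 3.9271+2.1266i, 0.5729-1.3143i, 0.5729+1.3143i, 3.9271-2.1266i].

x[n] = (1/5) Σ(k=0 to 4) X[k] · e^(2πikn/5)

Computing each x[n]:
x[0] = 2
x[1] = 0
x[2] = -2
x[3] = 0
x[4] = 1

x = [2, 0, -2, 0, 1]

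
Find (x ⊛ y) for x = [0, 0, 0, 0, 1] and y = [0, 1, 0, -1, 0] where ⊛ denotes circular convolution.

(x ⊛ y)[n] = Σ(m=0 to 4) x[m] · y[(n-m) mod 5]

Computing each output sample:
(x ⊛ y)[0] = 1
(x ⊛ y)[1] = 0
(x ⊛ y)[2] = -1
(x ⊛ y)[3] = 0
(x ⊛ y)[4] = 0

x ⊛ y = [1, 0, -1, 0, 0]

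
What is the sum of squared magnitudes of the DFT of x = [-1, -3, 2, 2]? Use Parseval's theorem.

Parseval: Σ|x[n]|² = (1/N)Σ|X[k]|², so Σ|X[k]|² = N·Σ|x[n]|² = 4·18.0000

Σ|X[k]|² = N·Σ|x[n]|² = 4·18.0000 = 72.0000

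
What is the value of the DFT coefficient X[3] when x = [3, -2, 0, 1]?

X[3] = Σ(n=0 to 3) x[n] · ω_4^(3n) where ω_4 = e^(-2πi/4)
= (3)·ω_4^0 + (-2)·ω_4^3 + (0)·ω_4^6 + (1)·ω_4^9

X[3] = 3-3i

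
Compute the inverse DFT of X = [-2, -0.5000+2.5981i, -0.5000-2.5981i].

x[n] = (1/3) Σ(k=0 to 2) X[k] · e^(2πikn/3)

Computing each x[n]:
x[0] = -1
x[1] = -2
x[2] = 1

x = [-1, -2, 1]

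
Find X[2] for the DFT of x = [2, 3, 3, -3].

X[2] = Σ(n=0 to 3) x[n] · ω_4^(2n) where ω_4 = e^(-2πi/4)
= (2)·ω_4^0 + (3)·ω_4^2 + (3)·ω_4^4 + (-3)·ω_4^6

X[2] = 5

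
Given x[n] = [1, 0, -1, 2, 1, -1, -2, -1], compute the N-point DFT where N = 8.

X[k] = Σ(n=0 to 7) x[n] · ω_8^(nk)
where ω_8 = e^(-2πi/8)

Computing each X[k]:
X[0] = -1
X[1] = -1.4142-3.8284i
X[2] = 5+2i
X[3] = 1.4142-1.8284i
X[4] = -1
X[5] = 1.4142+1.8284i
X[6] = 5-2i
X[7] = -1.4142+3.8284i

X = [-1, -1.4142-3.8284i, 5+2i, 1.4142-1.8284i, -1, 1.4142+1.8284i, 5-2i, -1.4142+3.8284i]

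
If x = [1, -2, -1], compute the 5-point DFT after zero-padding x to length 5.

Original 3-point DFT: [-2, 2.5000+0.8660i, 2.5000-0.8660i]
Zero-padded 5-point DFT provides frequency interpolation.

DFT_5([x, 0, ...]) = [-2, 1.1910+2.4899i, 2.3090+0.2245i, 2.3090-0.2245i, 1.1910-2.4899i]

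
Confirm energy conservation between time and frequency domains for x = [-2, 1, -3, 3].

Time domain:
Σ|x[n]|² = |-2|² + |1|² + |-3|² + |3|² = 23.0000

Frequency domain:
(1/4)Σ|X[k]|² = (1/4)(|-1|² + |1+2i|² + |-9|² + |1-2i|²) = (1/4)·92.0000 = 23.0000

Both sides agree, confirming Parseval's theorem.

Σ|x[n]|² = (1/N)Σ|X[k]|² = 23.0000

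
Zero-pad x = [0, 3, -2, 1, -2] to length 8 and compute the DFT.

Original 5-point DFT: [0, 1.1180-2.9919i, -1.1180-5.7921i, -1.1180+5.7921i, 1.1180+2.9919i]
Zero-padded 8-point DFT provides frequency interpolation.

DFT_8([x, 0, ...]) = [0, 3.4142-0.8284i, -2i, 0.5858-4.8284i, -8, 0.5858+4.8284i, 2i, 3.4142+0.8284i]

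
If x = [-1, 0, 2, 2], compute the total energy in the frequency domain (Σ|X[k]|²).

Parseval: Σ|x[n]|² = (1/N)Σ|X[k]|², so Σ|X[k]|² = N·Σ|x[n]|² = 4·9.0000

Σ|X[k]|² = N·Σ|x[n]|² = 4·9.0000 = 36.0000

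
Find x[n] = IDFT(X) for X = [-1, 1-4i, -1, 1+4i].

x[n] = (1/4) Σ(k=0 to 3) X[k] · e^(2πikn/4)

Computing each x[n]:
x[0] = 0
x[1] = 2
x[2] = -1
x[3] = -2

x = [0, 2, -1, -2]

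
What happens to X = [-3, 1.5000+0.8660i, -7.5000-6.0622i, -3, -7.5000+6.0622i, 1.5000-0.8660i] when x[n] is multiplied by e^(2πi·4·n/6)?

Modulation property: DFT(ω_6^(-4n)·x[n]) = X[(k-4) mod 6], so circularly shift X by 4 positions.

X[k-4] = [-7.5000-6.0622i, -3, -7.5000+6.0622i, 1.5000-0.8660i, -3, 1.5000+0.8660i]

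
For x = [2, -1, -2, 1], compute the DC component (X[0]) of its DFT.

X[0] = Σ(n=0 to 3) x[n] · ω_4^0 = Σ x[n]
= (2) + (-1) + (-2) + (1)

X[0] = 0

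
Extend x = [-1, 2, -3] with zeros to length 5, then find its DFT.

Original 3-point DFT: [-2, -0.5000-4.3301i, -0.5000+4.3301i]
Zero-padded 5-point DFT provides frequency interpolation.

DFT_5([x, 0, ...]) = [-2, 2.0451-0.1388i, -3.5451-4.0287i, -3.5451+4.0287i, 2.0451+0.1388i]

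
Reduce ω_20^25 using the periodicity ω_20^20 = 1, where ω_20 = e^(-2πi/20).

Since ω_20^20 = 1, powers reduce modulo 20.
25 mod 20 = 5
So ω_20^25 = ω_20^5 = e^(-2πi·5/20)

ω_20^25 = ω_20^5 = -1i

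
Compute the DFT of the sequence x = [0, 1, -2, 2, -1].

X[k] = Σ(n=0 to 4) x[n] · ω_5^(nk)
where ω_5 = e^(-2πi/5)

Computing each X[k]:
X[0] = 0
X[1] = 0.4490i
X[2] = -4.9798i
X[3] = 4.9798i
X[4] = -0.4490i

X = [0, 0.4490i, -4.9798i, 4.9798i, -0.4490i]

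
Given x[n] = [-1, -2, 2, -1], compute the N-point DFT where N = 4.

X[k] = Σ(n=0 to 3) x[n] · ω_4^(nk)
where ω_4 = e^(-2πi/4)

Computing each X[k]:
X[0] = -2
X[1] = -3+1i
X[2] = 4
X[3] = -3-1i

X = [-2, -3+1i, 4, -3-1i]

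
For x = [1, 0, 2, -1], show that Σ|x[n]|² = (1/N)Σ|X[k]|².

Time domain:
Σ|x[n]|² = |1|² + |0|² + |2|² + |-1|² = 6.0000

Frequency domain:
(1/4)Σ|X[k]|² = (1/4)(|2|² + |-1-1i|² + |4|² + |-1+1i|²) = (1/4)·24.0000 = 6.0000

Both sides agree, confirming Parseval's theorem.

Σ|x[n]|² = (1/N)Σ|X[k]|² = 6.0000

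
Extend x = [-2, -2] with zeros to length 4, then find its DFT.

Original 2-point DFT: [-4, 0]
Zero-padded 4-point DFT provides frequency interpolation.

DFT_4([x, 0, ...]) = [-4, -2+2i, 0, -2-2i]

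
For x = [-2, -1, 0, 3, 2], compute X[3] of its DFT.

X[3] = Σ(n=0 to 4) x[n] · ω_5^(3n) where ω_5 = e^(-2πi/5)
= (-2)·ω_5^0 + (-1)·ω_5^3 + (0)·ω_5^6 + (3)·ω_5^9 + (2)·ω_5^12

X[3] = -1.8820+1.0898i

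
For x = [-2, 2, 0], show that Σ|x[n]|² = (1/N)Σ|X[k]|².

Time domain:
Σ|x[n]|² = |-2|² + |2|² + |0|² = 8.0000

Frequency domain:
(1/3)Σ|X[k]|² = (1/3)(|0|² + |-3.0000-1.7321i|² + |-3.0000+1.7321i|²) = (1/3)·24.0000 = 8.0000

Both sides agree, confirming Parseval's theorem.

Σ|x[n]|² = (1/N)Σ|X[k]|² = 8.0000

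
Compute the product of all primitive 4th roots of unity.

The primitive 4th roots of unity are ω_4^k for k coprime to 4: k ∈ {1, 3}
Their product equals the constant term of the cyclotomic polynomial Φ_4(x) up to sign.
For n ≥ 3, the product of all primitive nth roots of unity is 1. (For n=1 it is 1; for n=2 it is -1.)

1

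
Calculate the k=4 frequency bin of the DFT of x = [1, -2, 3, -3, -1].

X[4] = Σ(n=0 to 4) x[n] · ω_5^(4n) where ω_5 = e^(-2πi/5)
= (1)·ω_5^0 + (-2)·ω_5^4 + (3)·ω_5^8 + (-3)·ω_5^12 + (-1)·ω_5^16

X[4] = 0.0729+2.5757i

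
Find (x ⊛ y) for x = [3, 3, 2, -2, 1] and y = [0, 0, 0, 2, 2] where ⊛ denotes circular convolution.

(x ⊛ y)[n] = Σ(m=0 to 4) x[m] · y[(n-m) mod 5]

Computing each output sample:
(x ⊛ y)[0] = 10
(x ⊛ y)[1] = 0
(x ⊛ y)[2] = -2
(x ⊛ y)[3] = 8
(x ⊛ y)[4] = 12

x ⊛ y = [10, 0, -2, 8, 12]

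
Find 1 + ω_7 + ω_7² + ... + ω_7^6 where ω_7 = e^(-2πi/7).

Sum of all nth roots of unity equals 0 for n > 1 (geometric series with r ≠ 1).

0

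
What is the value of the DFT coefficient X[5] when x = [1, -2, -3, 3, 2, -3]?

X[5] = Σ(n=0 to 5) x[n] · ω_6^(5n) where ω_6 = e^(-2πi/6)
= (1)·ω_6^0 + (-2)·ω_6^5 + (-3)·ω_6^10 + (3)·ω_6^15 + (2)·ω_6^20 + (-3)·ω_6^25

X[5] = -4.0000-3.4641i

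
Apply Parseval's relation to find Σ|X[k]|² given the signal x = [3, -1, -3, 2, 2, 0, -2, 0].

Parseval: Σ|x[n]|² = (1/N)Σ|X[k]|², so Σ|X[k]|² = N·Σ|x[n]|² = 8·31.0000

Σ|X[k]|² = N·Σ|x[n]|² = 8·31.0000 = 248.0000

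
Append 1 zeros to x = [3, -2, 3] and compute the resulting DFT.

Original 3-point DFT: [4, 2.5000+4.3301i, 2.5000-4.3301i]
Zero-padded 4-point DFT provides frequency interpolation.

DFT_4([x, 0, ...]) = [4, 2i, 8, -2i]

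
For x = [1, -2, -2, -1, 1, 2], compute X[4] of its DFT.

X[4] = Σ(n=0 to 5) x[n] · ω_6^(4n) where ω_6 = e^(-2πi/6)
= (1)·ω_6^0 + (-2)·ω_6^4 + (-2)·ω_6^8 + (-1)·ω_6^12 + (1)·ω_6^16 + (2)·ω_6^20

X[4] = 0.5000-0.8660i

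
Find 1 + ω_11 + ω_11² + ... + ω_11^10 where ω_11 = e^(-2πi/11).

Sum of all nth roots of unity equals 0 for n > 1 (geometric series with r ≠ 1).

0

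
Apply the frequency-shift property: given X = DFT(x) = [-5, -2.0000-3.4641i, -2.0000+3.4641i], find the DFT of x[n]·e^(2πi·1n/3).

Modulation property: DFT(ω_3^(-1n)·x[n]) = X[(k-1) mod 3], so circularly shift X by 1 positions.

X[k-1] = [-2.0000+3.4641i, -5, -2.0000-3.4641i]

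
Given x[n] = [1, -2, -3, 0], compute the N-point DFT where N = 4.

X[k] = Σ(n=0 to 3) x[n] · ω_4^(nk)
where ω_4 = e^(-2πi/4)

Computing each X[k]:
X[0] = -4
X[1] = 4+2i
X[2] = 0
X[3] = 4-2i

X = [-4, 4+2i, 0, 4-2i]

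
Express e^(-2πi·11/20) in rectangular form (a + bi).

ω_20^11 = e^(-2πi·11/20)
= cos(-2π·11/20) + i·sin(-2π·11/20)
= cos(-22π/20) + i·sin(-22π/20)

ω_20^11 = cos(-22π/20) + i·sin(-22π/20) = -0.9511+0.3090i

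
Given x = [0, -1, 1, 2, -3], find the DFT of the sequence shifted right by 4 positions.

Time shift by 4: X_shifted[k] = ω_5^(4k) · X[k]
Shifted x = [-1, 1, 2, -3, 0]

DFT(x[n-4]) = [-1, 0.1180-3.8900i, -2.1180+4.1675i, -2.1180-4.1675i, 0.1180+3.8900i]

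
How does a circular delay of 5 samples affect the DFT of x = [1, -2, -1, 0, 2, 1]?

Time shift by 5: X_shifted[k] = ω_6^(5k) · X[k]
Shifted x = [-2, -1, 0, 2, 1, 1]

DFT(x[n-5]) = [1, -4.5000+2.5981i, -0.5000+0.8660i, -3, -0.5000-0.8660i, -4.5000-2.5981i]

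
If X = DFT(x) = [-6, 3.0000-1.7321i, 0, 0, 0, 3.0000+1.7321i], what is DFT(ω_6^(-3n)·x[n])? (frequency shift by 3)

Modulation property: DFT(ω_6^(-3n)·x[n]) = X[(k-3) mod 6], so circularly shift X by 3 positions.

X[k-3] = [0, 0, 3.0000+1.7321i, -6, 3.0000-1.7321i, 0]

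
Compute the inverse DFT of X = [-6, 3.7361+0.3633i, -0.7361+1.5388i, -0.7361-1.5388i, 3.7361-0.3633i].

x[n] = (1/5) Σ(k=0 to 4) X[k] · e^(2πikn/5)

Computing each x[n]:
x[0] = 0
x[1] = -1
x[2] = -2
x[3] = -3
x[4] = 0

x = [0, -1, -2, -3, 0]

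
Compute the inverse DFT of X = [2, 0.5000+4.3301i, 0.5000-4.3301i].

x[n] = (1/3) Σ(k=0 to 2) X[k] · e^(2πikn/3)

Computing each x[n]:
x[0] = 1
x[1] = -2
x[2] = 3

x = [1, -2, 3]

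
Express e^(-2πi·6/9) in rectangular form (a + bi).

ω_9^6 = e^(-2πi·6/9)
= cos(-2π·6/9) + i·sin(-2π·6/9)
= cos(-12π/9) + i·sin(-12π/9)

ω_9^6 = cos(-12π/9) + i·sin(-12π/9) = -0.5000+0.8660i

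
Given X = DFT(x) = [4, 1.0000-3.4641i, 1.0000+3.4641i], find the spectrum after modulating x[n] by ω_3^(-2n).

Modulation property: DFT(ω_3^(-2n)·x[n]) = X[(k-2) mod 3], so circularly shift X by 2 positions.

X[k-2] = [1.0000-3.4641i, 1.0000+3.4641i, 4]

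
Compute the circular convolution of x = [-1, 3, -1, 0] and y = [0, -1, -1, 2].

(x ⊛ y)[n] = Σ(m=0 to 3) x[m] · y[(n-m) mod 4]

Computing each output sample:
(x ⊛ y)[0] = 7
(x ⊛ y)[1] = -1
(x ⊛ y)[2] = -2
(x ⊛ y)[3] = -4

x ⊛ y = [7, -1, -2, -4]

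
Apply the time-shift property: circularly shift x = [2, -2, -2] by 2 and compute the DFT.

Time shift by 2: X_shifted[k] = ω_3^(2k) · X[k]
Shifted x = [-2, -2, 2]

DFT(x[n-2]) = [-2, -2.0000+3.4641i, -2.0000-3.4641i]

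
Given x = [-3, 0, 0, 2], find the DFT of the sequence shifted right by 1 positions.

Time shift by 1: X_shifted[k] = ω_4^(1k) · X[k]
Shifted x = [2, -3, 0, 0]

DFT(x[n-1]) = [-1, 2+3i, 5, 2-3i]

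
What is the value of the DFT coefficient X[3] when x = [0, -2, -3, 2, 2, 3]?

X[3] = Σ(n=0 to 5) x[n] · ω_6^(3n) where ω_6 = e^(-2πi/6)
= (0)·ω_6^0 + (-2)·ω_6^3 + (-3)·ω_6^6 + (2)·ω_6^9 + (2)·ω_6^12 + (3)·ω_6^15

X[3] = -4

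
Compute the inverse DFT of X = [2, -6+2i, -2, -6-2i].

x[n] = (1/4) Σ(k=0 to 3) X[k] · e^(2πikn/4)

Computing each x[n]:
x[0] = -3
x[1] = 0
x[2] = 3
x[3] = 2

x = [-3, 0, 3, 2]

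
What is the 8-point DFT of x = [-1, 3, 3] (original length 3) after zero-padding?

Original 3-point DFT: [5, -4, -4]
Zero-padded 8-point DFT provides frequency interpolation.

DFT_8([x, 0, ...]) = [5, 1.1213-5.1213i, -4-3i, -3.1213+0.8787i, -1, -3.1213-0.8787i, -4+3i, 1.1213+5.1213i]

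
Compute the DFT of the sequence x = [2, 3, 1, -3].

X[k] = Σ(n=0 to 3) x[n] · ω_4^(nk)
where ω_4 = e^(-2πi/4)

Computing each X[k]:
X[0] = 3
X[1] = 1-6i
X[2] = 3
X[3] = 1+6i

X = [3, 1-6i, 3, 1+6i]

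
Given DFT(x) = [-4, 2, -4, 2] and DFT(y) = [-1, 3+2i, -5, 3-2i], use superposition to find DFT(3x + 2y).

By linearity: DFT(3x + 2y) = 3·DFT(x) + 2·DFT(y)
= 3·[-4, 2, -4, 2] + 2·[-1, 3+2i, -5, 3-2i]

Computing element-wise:
Z[0] = 3·(-4) + 2·(-1) = -14
Z[1] = 3·(2) + 2·(3+2i) = 12+4i
Z[2] = 3·(-4) + 2·(-5) = -22
Z[3] = 3·(2) + 2·(3-2i) = 12-4i

DFT(3x + 2y) = 3·X + 2·Y = [-14, 12+4i, -22, 12-4i]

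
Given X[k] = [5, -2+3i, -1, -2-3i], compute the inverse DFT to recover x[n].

x[n] = (1/4) Σ(k=0 to 3) X[k] · e^(2πikn/4)

Computing each x[n]:
x[0] = 0
x[1] = 0
x[2] = 2
x[3] = 3

x = [0, 0, 2, 3]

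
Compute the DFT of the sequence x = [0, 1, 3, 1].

X[k] = Σ(n=0 to 3) x[n] · ω_4^(nk)
where ω_4 = e^(-2πi/4)

Computing each X[k]:
X[0] = 5
X[1] = -3
X[2] = 1
X[3] = -3

X = [5, -3, 1, -3]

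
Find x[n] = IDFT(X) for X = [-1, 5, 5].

x[n] = (1/3) Σ(k=0 to 2) X[k] · e^(2πikn/3)

Computing each x[n]:
x[0] = 3
x[1] = -2
x[2] = -2

x = [3, -2, -2]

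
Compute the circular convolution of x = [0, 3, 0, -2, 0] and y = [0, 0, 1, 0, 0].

(x ⊛ y)[n] = Σ(m=0 to 4) x[m] · y[(n-m) mod 5]

Computing each output sample:
(x ⊛ y)[0] = -2
(x ⊛ y)[1] = 0
(x ⊛ y)[2] = 0
(x ⊛ y)[3] = 3
(x ⊛ y)[4] = 0

x ⊛ y = [-2, 0, 0, 3, 0]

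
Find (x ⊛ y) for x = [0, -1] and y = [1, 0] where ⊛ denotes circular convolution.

(x ⊛ y)[n] = Σ(m=0 to 1) x[m] · y[(n-m) mod 2]

Computing each output sample:
(x ⊛ y)[0] = 0
(x ⊛ y)[1] = -1

x ⊛ y = [0, -1]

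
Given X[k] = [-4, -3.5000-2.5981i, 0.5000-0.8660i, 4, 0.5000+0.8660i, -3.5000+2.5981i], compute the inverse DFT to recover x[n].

x[n] = (1/6) Σ(k=0 to 5) X[k] · e^(2πikn/6)

Computing each x[n]:
x[0] = -1
x[1] = -1
x[2] = 1
x[3] = 0
x[4] = 0
x[5] = -3

x = [-1, -1, 1, 0, 0, -3]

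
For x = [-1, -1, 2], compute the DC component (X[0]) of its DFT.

X[0] = Σ(n=0 to 2) x[n] · ω_3^0 = Σ x[n]
= (-1) + (-1) + (2)

X[0] = 0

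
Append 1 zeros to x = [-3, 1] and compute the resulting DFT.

Original 2-point DFT: [-2, -4]
Zero-padded 3-point DFT provides frequency interpolation.

DFT_3([x, 0, ...]) = [-2, -3.5000-0.8660i, -3.5000+0.8660i]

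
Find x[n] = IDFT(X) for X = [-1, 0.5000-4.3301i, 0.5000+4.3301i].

x[n] = (1/3) Σ(k=0 to 2) X[k] · e^(2πikn/3)

Computing each x[n]:
x[0] = 0
x[1] = 2
x[2] = -3

x = [0, 2, -3]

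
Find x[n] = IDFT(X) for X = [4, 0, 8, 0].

x[n] = (1/4) Σ(k=0 to 3) X[k] · e^(2πikn/4)

Computing each x[n]:
x[0] = 3
x[1] = -1
x[2] = 3
x[3] = -1

x = [3, -1, 3, -1]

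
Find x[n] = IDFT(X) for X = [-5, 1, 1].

x[n] = (1/3) Σ(k=0 to 2) X[k] · e^(2πikn/3)

Computing each x[n]:
x[0] = -1
x[1] = -2
x[2] = -2

x = [-1, -2, -2]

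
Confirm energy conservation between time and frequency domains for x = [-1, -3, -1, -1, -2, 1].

Time domain:
Σ|x[n]|² = |-1|² + |-3|² + |-1|² + |-1|² + |-2|² + |1|² = 17.0000

Frequency domain:
(1/6)Σ|X[k]|² = (1/6)(|-7|² + |0.5000+2.5981i|² + |0.5000+4.3301i|² + |-1|² + |0.5000-4.3301i|² + |0.5000-2.5981i|²) = (1/6)·102.0000 = 17.0000

Both sides agree, confirming Parseval's theorem.

Σ|x[n]|² = (1/N)Σ|X[k]|² = 17.0000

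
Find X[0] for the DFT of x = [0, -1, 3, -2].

X[0] = Σ(n=0 to 3) x[n] · ω_4^0 = Σ x[n]
= (0) + (-1) + (3) + (-2)

X[0] = 0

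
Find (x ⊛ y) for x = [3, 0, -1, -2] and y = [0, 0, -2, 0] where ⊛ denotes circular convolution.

(x ⊛ y)[n] = Σ(m=0 to 3) x[m] · y[(n-m) mod 4]

Computing each output sample:
(x ⊛ y)[0] = 2
(x ⊛ y)[1] = 4
(x ⊛ y)[2] = -6
(x ⊛ y)[3] = 0

x ⊛ y = [2, 4, -6, 0]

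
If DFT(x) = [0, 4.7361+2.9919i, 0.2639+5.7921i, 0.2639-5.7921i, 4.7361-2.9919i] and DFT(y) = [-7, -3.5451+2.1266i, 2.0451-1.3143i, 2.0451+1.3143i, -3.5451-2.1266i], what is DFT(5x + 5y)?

By linearity: DFT(5x + 5y) = 5·DFT(x) + 5·DFT(y)
= 5·[0, 4.7361+2.9919i, 0.2639+5.7921i, 0.2639-5.7921i, 4.7361-2.9919i] + 5·[-7, -3.5451+2.1266i, 2.0451-1.3143i, 2.0451+1.3143i, -3.5451-2.1266i]

Computing element-wise:
Z[0] = 5·(0) + 5·(-7) = -35
Z[1] = 5·(4.7361+2.9919i) + 5·(-3.5451+2.1266i) = 5.9550+25.5925i
Z[2] = 5·(0.2639+5.7921i) + 5·(2.0451-1.3143i) = 11.5450+22.3890i
Z[3] = 5·(0.2639-5.7921i) + 5·(2.0451+1.3143i) = 11.5450-22.3890i
Z[4] = 5·(4.7361-2.9919i) + 5·(-3.5451-2.1266i) = 5.9550-25.5925i

DFT(5x + 5y) = 5·X + 5·Y = [-35, 5.9550+25.5925i, 11.5450+22.3890i, 11.5450-22.3890i, 5.9550-25.5925i]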